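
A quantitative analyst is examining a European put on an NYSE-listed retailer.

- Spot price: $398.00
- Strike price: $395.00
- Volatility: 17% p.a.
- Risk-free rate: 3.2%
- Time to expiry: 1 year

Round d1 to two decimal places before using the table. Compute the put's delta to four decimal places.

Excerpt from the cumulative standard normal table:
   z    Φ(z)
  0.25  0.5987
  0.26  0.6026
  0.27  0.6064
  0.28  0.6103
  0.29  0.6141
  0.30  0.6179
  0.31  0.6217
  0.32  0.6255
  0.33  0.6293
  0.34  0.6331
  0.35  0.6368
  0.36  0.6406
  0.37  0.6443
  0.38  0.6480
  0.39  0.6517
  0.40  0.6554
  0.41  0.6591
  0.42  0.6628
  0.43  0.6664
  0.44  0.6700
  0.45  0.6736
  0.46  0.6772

-0.3745

σ√T = 0.17 × 1.0000 = 0.1700
d₁ = [ln(398/395) + (0.032 + 0.17²/2)·1] / 0.1700 = [0.0076 + 0.0465] / 0.1700 = 0.3177 which rounds to 0.32
N(d₁) = N(0.32) = 0.6255
Δ_put = N(d₁) − 1 = 0.6255 − 1 = -0.3745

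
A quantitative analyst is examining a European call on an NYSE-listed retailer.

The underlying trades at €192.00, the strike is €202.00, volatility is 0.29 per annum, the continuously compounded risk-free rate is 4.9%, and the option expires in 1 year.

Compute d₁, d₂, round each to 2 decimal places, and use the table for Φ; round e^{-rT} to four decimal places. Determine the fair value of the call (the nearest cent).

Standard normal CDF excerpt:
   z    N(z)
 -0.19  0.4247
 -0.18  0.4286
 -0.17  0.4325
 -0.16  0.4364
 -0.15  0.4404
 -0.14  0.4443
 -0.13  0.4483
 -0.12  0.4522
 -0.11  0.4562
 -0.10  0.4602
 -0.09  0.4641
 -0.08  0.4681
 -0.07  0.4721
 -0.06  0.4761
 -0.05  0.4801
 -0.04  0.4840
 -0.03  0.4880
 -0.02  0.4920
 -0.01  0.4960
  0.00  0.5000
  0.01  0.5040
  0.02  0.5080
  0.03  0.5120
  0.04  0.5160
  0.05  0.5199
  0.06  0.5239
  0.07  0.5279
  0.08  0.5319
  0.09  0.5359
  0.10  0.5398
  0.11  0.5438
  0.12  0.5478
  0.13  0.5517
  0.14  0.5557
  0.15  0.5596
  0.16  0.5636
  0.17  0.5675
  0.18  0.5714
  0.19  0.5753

€21.99

σ√T = 0.29 × 1.0000 = 0.2900
d₁ = [ln(192/202) + (0.049 + ½·0.29²)·1] / (σ√T) = (-0.0508 + 0.0910) / 0.2900 = 0.1389 → 0.14
d₂ = 0.1389 − 0.2900 = -0.1511 → -0.15
exp(−rT) = exp(−0.049·1) = 0.9522
N(d₁) = N(0.14) = 0.5557;  N(d₂) = N(-0.15) = 0.4404
C = 192·0.5557 − 202·0.9522·0.4404 = 106.6944 − 84.7085 = 21.9859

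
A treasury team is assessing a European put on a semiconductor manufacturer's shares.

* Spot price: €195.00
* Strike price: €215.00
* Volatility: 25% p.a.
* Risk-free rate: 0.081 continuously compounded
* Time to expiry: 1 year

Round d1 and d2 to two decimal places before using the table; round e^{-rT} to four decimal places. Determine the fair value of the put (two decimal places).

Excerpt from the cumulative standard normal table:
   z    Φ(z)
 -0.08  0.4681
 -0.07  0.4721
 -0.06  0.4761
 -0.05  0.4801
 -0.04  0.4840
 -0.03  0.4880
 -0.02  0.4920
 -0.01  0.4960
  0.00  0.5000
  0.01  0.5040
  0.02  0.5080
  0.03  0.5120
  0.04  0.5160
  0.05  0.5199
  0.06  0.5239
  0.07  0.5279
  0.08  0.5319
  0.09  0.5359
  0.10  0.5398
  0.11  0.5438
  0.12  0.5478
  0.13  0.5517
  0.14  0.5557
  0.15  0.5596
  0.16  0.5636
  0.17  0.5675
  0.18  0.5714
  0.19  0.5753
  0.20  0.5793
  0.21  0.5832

σ√T = 0.25 × 1.0000 = 0.2500
d₁ = [ln(195/215) + (0.081 + 0.25²/2)·1] / 0.2500 = [-0.0976 + 0.1123] / 0.2500 = 0.0584 → 0.06
d₂ = d₁ − σ√T = 0.0584 − 0.2500 = -0.1916 → -0.19
exp(−rT) = exp(−0.081·1) = 0.9222
P = 215·0.9222·N(0.19) − 195·N(-0.06) = 215·0.9222·0.5753 − 195·0.4761 = 114.0665 − 92.8395 = 21.2270

€21.23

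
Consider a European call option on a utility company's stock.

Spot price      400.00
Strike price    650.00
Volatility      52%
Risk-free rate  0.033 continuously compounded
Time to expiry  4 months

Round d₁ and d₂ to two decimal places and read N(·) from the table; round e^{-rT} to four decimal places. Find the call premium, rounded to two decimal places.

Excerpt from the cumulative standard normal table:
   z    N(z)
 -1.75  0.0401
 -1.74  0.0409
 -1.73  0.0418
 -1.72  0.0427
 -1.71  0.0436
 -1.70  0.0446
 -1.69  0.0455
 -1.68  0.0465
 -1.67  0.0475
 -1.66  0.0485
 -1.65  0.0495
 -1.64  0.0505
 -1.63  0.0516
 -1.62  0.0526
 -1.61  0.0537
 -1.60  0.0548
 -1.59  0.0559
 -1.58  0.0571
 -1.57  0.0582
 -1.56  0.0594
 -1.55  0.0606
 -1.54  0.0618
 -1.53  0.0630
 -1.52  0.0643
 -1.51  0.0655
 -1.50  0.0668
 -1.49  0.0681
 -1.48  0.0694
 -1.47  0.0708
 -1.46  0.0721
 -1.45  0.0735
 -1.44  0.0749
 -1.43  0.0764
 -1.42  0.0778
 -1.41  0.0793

T = 0.3333;  σ√T = 0.3002
d₁ = [ln(400/650) + (0.033 + 0.52²/2)·0.3333] / 0.3002 = [-0.4855 + 0.0561] / 0.3002 = -1.4304 ⇒ -1.43
d₂ = d₁ − σ√T = -1.4304 − 0.3002 = -1.7306 ⇒ -1.73
exp(−rT) = exp(−0.033·0.3333) = 0.9891
N(d₁) = N(-1.43) = 0.0764;  N(d₂) = N(-1.73) = 0.0418
C = 400·0.0764 − 650·0.9891·0.0418 = 30.5600 − 26.8738 = 3.6862

3.69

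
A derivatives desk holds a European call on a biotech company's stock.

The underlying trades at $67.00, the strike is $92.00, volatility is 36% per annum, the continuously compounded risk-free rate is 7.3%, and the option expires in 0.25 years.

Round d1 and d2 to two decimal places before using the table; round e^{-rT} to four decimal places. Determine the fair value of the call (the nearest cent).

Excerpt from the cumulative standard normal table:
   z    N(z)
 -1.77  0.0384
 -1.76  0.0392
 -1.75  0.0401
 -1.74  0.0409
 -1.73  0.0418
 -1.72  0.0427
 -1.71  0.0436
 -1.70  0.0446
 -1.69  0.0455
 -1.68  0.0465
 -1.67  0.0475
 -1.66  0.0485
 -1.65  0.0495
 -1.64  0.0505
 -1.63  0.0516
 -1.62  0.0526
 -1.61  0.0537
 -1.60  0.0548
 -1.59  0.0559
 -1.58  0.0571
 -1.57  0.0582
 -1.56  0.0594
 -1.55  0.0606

σ√T = 0.36·√0.25 = 0.1800
d₁ = [ln(67/92) + (0.073 + 0.36²/2)·0.25] / 0.1800 = [-0.3171 + 0.0344] / 0.1800 = -1.5703 which rounds to -1.57
d₂ = d₁ − σ√T = -1.5703 − 0.1800 = -1.7503 which rounds to -1.75
e^(−rT) = e^(−0.073·0.25) = 0.9819
N(d₁) = N(-1.57) = 0.0582;  N(d₂) = N(-1.75) = 0.0401
C = 67·0.0582 − 92·0.9819·0.0401 = 3.8994 − 3.6224 = 0.2770

$0.28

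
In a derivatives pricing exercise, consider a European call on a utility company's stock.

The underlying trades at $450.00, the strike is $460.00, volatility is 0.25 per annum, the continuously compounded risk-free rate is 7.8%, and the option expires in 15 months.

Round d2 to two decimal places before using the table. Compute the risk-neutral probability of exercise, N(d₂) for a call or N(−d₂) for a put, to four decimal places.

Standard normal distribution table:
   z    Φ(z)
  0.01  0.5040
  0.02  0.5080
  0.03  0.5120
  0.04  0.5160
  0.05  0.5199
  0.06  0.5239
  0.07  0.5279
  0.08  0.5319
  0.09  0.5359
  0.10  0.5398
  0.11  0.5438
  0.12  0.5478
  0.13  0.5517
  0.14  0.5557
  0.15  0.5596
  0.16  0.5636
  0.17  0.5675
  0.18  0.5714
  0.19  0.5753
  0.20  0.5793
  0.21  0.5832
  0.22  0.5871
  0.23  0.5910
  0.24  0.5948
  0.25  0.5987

σ√T = 0.25·√1.25 = 0.2795
d₁ = [ln(450/460) + (0.078 + 0.25²/2)·1.25] / 0.2795 = [-0.0220 + 0.1366] / 0.2795 = 0.4099 ≈ 0.41
d₂ = d₁ − σ√T = 0.4099 − 0.2795 = 0.1304 ≈ 0.13
Risk-neutral Pr[S_T > K] = N(d₂) = N(0.13) = 0.5517

0.5517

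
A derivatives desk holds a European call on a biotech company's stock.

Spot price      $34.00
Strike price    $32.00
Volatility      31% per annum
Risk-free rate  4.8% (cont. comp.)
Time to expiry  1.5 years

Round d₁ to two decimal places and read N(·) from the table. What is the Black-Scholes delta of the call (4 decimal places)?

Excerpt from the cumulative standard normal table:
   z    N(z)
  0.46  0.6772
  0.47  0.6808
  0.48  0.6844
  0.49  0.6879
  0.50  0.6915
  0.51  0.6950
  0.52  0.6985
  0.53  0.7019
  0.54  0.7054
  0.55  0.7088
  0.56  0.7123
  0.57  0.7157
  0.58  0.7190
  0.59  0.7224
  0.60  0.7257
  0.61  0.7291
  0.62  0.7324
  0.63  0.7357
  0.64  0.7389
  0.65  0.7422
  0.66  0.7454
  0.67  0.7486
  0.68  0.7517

0.7054

σ√T = 0.31·√1.5 = 0.3797
d₁ = [ln(34/32) + (0.048 + ½·0.31²)·1.5] / (σ√T) = (0.0606 + 0.1441) / 0.3797 = 0.5392 ≈ 0.54
N(d₁) = N(0.54) = 0.7054
Δ_call = N(d₁) = 0.7054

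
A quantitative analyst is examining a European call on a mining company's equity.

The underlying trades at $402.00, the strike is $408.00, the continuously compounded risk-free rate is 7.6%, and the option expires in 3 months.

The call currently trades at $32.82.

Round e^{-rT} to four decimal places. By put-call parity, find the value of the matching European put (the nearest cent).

exp(−rT) = exp(−0.076·0.25) = 0.9812
Put-call parity: C − P = S − K·e^(−rT) = 402 − 408·0.9812 = 402 − 400.3296 = 1.6704
P = C − (C − P) = 32.82 − (1.6704) = 31.1496

$31.15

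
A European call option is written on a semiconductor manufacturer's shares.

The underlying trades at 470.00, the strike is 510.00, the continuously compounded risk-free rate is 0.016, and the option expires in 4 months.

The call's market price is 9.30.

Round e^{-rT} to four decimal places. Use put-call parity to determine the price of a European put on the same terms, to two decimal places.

e^(−rT) = e^(−0.016·0.3333) = 0.9947
Put-call parity: C − P = S − K·e^(−rT) = 470 − 510·0.9947 = 470 − 507.2970 = -37.2970
P = C − (C − P) = 9.30 − (-37.2970) = 46.5970

46.60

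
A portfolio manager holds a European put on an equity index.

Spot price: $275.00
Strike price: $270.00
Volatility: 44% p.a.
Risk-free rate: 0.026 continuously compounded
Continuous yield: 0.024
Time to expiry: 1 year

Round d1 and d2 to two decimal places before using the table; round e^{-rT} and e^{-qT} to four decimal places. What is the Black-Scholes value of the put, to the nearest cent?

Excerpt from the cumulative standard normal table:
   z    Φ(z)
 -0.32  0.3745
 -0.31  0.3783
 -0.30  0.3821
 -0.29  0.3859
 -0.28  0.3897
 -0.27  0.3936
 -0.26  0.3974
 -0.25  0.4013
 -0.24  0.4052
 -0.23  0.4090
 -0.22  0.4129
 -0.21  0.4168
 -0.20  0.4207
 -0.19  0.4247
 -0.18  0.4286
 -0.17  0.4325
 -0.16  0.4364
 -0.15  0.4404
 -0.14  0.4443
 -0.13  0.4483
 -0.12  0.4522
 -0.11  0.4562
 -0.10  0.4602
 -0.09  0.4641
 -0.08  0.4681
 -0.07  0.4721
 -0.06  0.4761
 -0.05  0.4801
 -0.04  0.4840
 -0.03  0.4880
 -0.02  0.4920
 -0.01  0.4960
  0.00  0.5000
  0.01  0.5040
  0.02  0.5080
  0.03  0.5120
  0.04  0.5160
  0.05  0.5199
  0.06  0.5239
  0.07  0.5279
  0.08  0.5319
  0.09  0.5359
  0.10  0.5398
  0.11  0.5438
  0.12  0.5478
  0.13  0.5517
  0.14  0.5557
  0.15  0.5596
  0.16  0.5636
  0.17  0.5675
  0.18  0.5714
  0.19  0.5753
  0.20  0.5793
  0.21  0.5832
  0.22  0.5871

$43.61

T = 1;  σ√T = 0.4400
d₁ = [ln(275/270) + (0.026 − 0.024 + 0.44²/2)·1] / 0.4400 = [0.0183 + 0.0988] / 0.4400 = 0.2662 which rounds to 0.27
d₂ = d₁ − σ√T = 0.2662 − 0.4400 = -0.1738 which rounds to -0.17
e^(−qT) = e^(−0.024·1) = 0.9763;  e^(−rT) = e^(−0.026·1) = 0.9743
P = 270·0.9743·N(0.17) − 275·0.9763·N(-0.27) = 270·0.9743·0.5675 − 275·0.9763·0.3936 = 149.2871 − 105.6747 = 43.6124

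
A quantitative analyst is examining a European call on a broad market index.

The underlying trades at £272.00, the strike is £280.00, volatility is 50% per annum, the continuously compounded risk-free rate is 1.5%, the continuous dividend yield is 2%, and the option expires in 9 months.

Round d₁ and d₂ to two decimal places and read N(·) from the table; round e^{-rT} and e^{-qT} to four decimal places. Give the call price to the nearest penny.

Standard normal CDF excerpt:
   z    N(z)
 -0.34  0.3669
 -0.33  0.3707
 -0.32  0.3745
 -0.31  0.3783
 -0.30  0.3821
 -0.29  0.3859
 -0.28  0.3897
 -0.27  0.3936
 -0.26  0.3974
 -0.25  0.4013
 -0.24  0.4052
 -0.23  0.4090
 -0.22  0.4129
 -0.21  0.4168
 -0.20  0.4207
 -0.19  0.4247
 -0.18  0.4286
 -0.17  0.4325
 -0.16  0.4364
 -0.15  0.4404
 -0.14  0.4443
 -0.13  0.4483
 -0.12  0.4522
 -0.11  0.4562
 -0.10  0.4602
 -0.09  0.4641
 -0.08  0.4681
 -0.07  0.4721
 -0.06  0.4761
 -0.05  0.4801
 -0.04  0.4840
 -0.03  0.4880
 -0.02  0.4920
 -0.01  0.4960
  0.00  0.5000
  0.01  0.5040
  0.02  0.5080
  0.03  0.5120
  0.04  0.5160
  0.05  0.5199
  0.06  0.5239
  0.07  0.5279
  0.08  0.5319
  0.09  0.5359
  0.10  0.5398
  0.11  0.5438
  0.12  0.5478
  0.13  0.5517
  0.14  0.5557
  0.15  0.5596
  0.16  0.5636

£42.06

σ√T = 0.5·√0.75 = 0.4330
d₁ = [ln(272/280) + (0.015 − 0.02 + 0.5²/2)·0.75] / 0.4330 = [-0.0290 + 0.0900] / 0.4330 = 0.1409 which rounds to 0.14
d₂ = d₁ − σ√T = 0.1409 − 0.4330 = -0.2921 which rounds to -0.29
exp(−qT) = exp(−0.02·0.75) = 0.9851;  exp(−rT) = exp(−0.015·0.75) = 0.9888
C = 272·0.9851·N(0.14) − 280·0.9888·N(-0.29) = 272·0.9851·0.5557 − 280·0.9888·0.3859 = 148.8983 − 106.8418 = 42.0564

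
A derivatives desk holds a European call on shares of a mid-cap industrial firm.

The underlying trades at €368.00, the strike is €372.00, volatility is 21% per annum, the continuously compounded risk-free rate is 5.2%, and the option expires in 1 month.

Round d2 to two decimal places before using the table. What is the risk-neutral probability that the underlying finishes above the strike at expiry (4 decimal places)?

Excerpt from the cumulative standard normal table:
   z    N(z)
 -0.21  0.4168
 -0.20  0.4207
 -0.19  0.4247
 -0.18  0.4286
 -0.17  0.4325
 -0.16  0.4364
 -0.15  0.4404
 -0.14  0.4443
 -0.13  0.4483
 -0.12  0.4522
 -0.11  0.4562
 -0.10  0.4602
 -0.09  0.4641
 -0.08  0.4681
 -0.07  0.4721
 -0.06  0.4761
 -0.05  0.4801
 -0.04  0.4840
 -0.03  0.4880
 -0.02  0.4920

T = 0.08333;  σ√T = 0.0606
d₁ = [ln(368/372) + (0.052 + 0.21²/2)·0.08333] / 0.0606 = [-0.0108 + 0.0062] / 0.0606 = -0.0765 which rounds to -0.08
d₂ = d₁ − σ√T = -0.0765 − 0.0606 = -0.1372 which rounds to -0.14
Pr(exercise) under Q = N(d₂) = 0.4443

0.4443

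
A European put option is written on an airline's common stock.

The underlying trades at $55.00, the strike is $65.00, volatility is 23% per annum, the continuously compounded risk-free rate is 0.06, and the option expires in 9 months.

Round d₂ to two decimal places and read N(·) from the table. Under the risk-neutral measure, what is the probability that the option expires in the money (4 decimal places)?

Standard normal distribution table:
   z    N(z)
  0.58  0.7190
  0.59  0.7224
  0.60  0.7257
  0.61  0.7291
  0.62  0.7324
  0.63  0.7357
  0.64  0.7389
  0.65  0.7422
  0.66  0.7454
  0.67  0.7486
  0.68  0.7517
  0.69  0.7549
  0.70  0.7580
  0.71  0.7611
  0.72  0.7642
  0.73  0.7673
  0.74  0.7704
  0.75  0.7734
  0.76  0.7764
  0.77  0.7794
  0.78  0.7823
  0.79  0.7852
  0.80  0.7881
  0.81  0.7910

T = 0.75;  σ√T = 0.1992
d₁ = [ln(55/65) + (0.06 + ½·0.23²)·0.75] / (σ√T) = (-0.1671 + 0.0648) / 0.1992 = -0.5132 ≈ -0.51
d₂ = -0.5132 − 0.1992 = -0.7124 ≈ -0.71
Risk-neutral Pr[S_T < K] = N(−d₂) = N(0.71) = 0.7611

0.7611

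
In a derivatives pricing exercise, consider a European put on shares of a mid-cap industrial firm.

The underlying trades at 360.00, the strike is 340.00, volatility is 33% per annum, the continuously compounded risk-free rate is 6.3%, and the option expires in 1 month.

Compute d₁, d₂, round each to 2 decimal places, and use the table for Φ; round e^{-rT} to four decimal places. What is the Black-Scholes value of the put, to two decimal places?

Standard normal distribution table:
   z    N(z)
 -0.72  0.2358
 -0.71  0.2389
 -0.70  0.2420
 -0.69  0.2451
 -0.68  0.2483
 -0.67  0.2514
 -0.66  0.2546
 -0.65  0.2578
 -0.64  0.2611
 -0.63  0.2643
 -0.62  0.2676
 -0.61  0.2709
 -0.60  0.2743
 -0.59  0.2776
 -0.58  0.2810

4.51

T = 0.08333;  σ√T = 0.0953
d₁ = [ln(360/340) + (0.063 + ½·0.33²)·0.08333] / (σ√T) = (0.0572 + 0.0098) / 0.0953 = 0.7027 ⇒ 0.70
d₂ = 0.7027 − 0.0953 = 0.6075 ⇒ 0.61
e^(−rT) = e^(−0.063·0.08333) = 0.9948
P = 340·0.9948·N(-0.61) − 360·N(-0.70) = 340·0.9948·0.2709 − 360·0.2420 = 91.6270 − 87.1200 = 4.5070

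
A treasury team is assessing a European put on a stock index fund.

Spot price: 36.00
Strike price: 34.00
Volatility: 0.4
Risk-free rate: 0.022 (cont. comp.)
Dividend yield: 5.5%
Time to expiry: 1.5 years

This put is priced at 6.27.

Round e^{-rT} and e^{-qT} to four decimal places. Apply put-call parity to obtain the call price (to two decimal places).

6.52

e^(−qT) = e^(−0.055·1.5) = 0.9208;  e^(−rT) = e^(−0.022·1.5) = 0.9675
Put-call parity: C − P = S·e^(−qT) − K·e^(−rT) = 36·0.9208 − 34·0.9675 = 33.1488 − 32.8950 = 0.2538
C = P + (C − P) = 6.27 + (0.2538) = 6.5238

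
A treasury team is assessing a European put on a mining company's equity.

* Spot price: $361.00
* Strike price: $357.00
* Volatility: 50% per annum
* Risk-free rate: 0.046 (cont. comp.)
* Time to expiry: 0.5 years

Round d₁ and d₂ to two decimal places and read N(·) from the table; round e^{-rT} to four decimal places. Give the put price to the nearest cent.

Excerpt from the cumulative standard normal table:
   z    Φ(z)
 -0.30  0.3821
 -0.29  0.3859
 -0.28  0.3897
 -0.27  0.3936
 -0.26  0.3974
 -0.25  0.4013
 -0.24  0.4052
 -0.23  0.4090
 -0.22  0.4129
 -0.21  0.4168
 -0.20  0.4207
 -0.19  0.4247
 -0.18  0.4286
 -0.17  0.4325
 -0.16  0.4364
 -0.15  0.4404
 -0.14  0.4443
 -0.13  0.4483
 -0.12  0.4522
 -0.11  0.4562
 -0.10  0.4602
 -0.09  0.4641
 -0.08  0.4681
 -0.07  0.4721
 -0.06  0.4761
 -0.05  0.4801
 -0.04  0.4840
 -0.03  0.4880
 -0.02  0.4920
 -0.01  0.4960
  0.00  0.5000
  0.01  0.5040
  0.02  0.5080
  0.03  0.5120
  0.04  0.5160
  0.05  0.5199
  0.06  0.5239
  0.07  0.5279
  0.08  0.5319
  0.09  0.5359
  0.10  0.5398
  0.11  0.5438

σ√T = 0.5·√0.5 = 0.3536
ln(S/K) + (r + σ²/2)T = ln(361/357) + (0.046 + 0.5²/2)·0.5 = 0.0111 + 0.0855 = 0.0966
d₁ = 0.0966 / 0.3536 = 0.2733 ≈ 0.27
d₂ = d₁ − σ√T = 0.2733 − 0.3536 = -0.0802 ≈ -0.08
exp(−rT) = exp(−0.046·0.5) = 0.9773
N(−d₂) = N(0.08) = 0.5319;  N(−d₁) = N(-0.27) = 0.3936
P = 357·0.9773·0.5319 − 361·0.3936 = 185.5778 − 142.0896 = 43.4882

$43.49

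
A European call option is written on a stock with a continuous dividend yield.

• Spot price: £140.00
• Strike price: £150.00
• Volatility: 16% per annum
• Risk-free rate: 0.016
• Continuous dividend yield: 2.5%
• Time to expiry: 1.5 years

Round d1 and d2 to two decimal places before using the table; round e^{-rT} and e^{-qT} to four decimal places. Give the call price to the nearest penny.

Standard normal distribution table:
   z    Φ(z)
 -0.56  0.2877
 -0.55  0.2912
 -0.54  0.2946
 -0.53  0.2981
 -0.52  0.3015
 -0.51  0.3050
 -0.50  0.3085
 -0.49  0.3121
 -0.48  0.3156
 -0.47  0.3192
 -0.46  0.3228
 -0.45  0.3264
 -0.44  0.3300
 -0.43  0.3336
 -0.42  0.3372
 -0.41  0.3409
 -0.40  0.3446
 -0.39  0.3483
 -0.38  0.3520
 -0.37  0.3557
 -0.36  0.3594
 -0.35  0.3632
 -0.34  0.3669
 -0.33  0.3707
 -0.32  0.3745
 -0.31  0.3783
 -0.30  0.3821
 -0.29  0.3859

£6.35

T = 1.5;  σ√T = 0.1960
d₁ = [ln(140/150) + (0.016 − 0.025 + ½·0.16²)·1.5] / (σ√T) = (-0.0690 + 0.0057) / 0.1960 = -0.3230 → -0.32
d₂ = -0.3230 − 0.1960 = -0.5189 → -0.52
e^(−qT) = e^(−0.025·1.5) = 0.9632;  e^(−rT) = e^(−0.016·1.5) = 0.9763
N(d₁) = N(-0.32) = 0.3745;  N(d₂) = N(-0.52) = 0.3015
C = 140·0.9632·0.3745 − 150·0.9763·0.3015 = 50.5006 − 44.1532 = 6.3474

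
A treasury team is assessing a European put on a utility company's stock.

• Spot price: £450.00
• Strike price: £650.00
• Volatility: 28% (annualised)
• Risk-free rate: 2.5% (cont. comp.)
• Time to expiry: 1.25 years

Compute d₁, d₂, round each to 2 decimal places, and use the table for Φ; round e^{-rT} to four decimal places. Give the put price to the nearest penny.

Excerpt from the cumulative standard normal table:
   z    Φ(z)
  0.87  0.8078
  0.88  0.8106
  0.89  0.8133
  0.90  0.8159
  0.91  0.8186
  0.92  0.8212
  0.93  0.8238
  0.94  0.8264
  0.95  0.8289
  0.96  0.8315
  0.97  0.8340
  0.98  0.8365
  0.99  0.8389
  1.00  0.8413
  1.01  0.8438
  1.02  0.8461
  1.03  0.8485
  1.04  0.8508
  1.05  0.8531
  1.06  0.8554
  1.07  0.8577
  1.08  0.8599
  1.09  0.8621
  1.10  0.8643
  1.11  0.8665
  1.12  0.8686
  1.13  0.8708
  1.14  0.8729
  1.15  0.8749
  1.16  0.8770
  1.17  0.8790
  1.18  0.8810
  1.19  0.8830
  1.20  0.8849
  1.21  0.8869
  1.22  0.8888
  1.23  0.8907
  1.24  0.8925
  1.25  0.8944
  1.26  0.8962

T = 1.25;  σ√T = 0.3130
ln(S/K) + (r + σ²/2)T = ln(450/650) + (0.025 + 0.28²/2)·1.25 = -0.3677 + 0.0803 = -0.2875
d₁ = -0.2875 / 0.3130 = -0.9183 ≈ -0.92
d₂ = d₁ − σ√T = -0.9183 − 0.3130 = -1.2314 ≈ -1.23
e^(−rT) = e^(−0.025·1.25) = 0.9692
N(−d₂) = N(1.23) = 0.8907;  N(−d₁) = N(0.92) = 0.8212
P = 650·0.9692·0.8907 − 450·0.8212 = 561.1232 − 369.5400 = 191.5832

£191.58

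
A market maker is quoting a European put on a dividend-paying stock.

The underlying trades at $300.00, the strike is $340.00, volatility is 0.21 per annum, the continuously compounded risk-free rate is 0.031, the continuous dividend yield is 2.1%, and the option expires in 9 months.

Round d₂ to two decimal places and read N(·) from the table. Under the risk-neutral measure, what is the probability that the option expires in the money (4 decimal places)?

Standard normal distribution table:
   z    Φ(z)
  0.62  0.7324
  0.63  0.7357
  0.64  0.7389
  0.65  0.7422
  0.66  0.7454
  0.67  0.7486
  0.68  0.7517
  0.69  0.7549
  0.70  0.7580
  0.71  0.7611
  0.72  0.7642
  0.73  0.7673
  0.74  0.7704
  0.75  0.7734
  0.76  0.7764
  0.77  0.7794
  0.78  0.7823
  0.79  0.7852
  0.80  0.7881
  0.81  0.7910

σ√T = 0.21·√0.75 = 0.1819
d₁ = [ln(300/340) + (0.031 − 0.021 + 0.21²/2)·0.75] / 0.1819 = [-0.1252 + 0.0240] / 0.1819 = -0.5560 → -0.56
d₂ = d₁ − σ√T = -0.5560 − 0.1819 = -0.7379 → -0.74
Pr(exercise) under Q = N(−d₂) = N(0.74) = 0.7704

0.7704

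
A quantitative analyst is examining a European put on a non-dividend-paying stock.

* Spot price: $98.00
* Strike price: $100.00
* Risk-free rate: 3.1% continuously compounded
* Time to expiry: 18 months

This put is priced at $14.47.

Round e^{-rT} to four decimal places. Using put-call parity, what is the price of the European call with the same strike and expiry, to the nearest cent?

exp(−rT) = exp(−0.031·1.5) = 0.9546
Put-call parity: C − P = S − K·e^(−rT) = 98 − 100·0.9546 = 98 − 95.4600 = 2.5400
C = P + (C − P) = 14.47 + (2.5400) = 17.0100

$17.01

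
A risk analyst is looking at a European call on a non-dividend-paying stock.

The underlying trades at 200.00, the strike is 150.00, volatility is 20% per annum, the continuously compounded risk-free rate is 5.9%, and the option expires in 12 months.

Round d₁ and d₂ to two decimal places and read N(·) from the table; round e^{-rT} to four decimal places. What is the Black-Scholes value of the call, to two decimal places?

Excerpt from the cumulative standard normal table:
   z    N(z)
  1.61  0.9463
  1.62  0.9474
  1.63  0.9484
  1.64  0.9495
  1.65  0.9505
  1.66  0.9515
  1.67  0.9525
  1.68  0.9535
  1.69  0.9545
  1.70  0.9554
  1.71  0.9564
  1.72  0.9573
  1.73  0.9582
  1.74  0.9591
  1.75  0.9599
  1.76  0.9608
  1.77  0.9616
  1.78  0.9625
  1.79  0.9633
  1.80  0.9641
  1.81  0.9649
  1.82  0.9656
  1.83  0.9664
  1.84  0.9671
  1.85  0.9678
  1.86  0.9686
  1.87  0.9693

59.17

σ√T = 0.2·√1 = 0.2000
d₁ = [ln(200/150) + (0.059 + 0.2²/2)·1] / 0.2000 = [0.2877 + 0.0790] / 0.2000 = 1.8334 ⇒ 1.83
d₂ = d₁ − σ√T = 1.8334 − 0.2000 = 1.6334 ⇒ 1.63
e^(−rT) = e^(−0.059·1) = 0.9427
N(d₁) = N(1.83) = 0.9664;  N(d₂) = N(1.63) = 0.9484
C = 200·0.9664 − 150·0.9427·0.9484 = 193.2800 − 134.1085 = 59.1715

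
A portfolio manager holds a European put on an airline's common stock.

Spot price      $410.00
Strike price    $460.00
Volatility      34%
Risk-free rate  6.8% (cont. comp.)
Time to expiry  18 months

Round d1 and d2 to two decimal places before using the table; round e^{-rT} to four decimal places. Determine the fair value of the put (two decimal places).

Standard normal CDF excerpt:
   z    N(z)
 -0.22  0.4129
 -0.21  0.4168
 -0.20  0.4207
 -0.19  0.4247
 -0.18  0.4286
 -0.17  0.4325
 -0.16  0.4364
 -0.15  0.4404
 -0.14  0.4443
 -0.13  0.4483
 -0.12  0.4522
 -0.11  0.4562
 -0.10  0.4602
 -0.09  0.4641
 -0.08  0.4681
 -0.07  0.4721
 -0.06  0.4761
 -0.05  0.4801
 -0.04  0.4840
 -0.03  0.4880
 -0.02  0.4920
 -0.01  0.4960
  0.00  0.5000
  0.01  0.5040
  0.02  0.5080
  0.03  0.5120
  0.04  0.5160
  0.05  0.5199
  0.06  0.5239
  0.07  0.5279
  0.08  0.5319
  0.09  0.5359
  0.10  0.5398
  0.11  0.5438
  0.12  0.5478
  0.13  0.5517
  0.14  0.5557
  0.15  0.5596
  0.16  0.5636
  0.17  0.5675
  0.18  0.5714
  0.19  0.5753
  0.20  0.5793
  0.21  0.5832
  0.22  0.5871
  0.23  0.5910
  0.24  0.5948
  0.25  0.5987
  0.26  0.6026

T = 1.5;  σ√T = 0.4164
d₁ = [ln(410/460) + (0.068 + 0.34²/2)·1.5] / 0.4164 = [-0.1151 + 0.1887] / 0.4164 = 0.1768 ⇒ 0.18
d₂ = d₁ − σ√T = 0.1768 − 0.4164 = -0.2396 ⇒ -0.24
exp(−rT) = exp(−0.068·1.5) = 0.9030
N(−d₂) = N(0.24) = 0.5948;  N(−d₁) = N(-0.18) = 0.4286
P = 460·0.9030·0.5948 − 410·0.4286 = 247.0680 − 175.7260 = 71.3420

$71.34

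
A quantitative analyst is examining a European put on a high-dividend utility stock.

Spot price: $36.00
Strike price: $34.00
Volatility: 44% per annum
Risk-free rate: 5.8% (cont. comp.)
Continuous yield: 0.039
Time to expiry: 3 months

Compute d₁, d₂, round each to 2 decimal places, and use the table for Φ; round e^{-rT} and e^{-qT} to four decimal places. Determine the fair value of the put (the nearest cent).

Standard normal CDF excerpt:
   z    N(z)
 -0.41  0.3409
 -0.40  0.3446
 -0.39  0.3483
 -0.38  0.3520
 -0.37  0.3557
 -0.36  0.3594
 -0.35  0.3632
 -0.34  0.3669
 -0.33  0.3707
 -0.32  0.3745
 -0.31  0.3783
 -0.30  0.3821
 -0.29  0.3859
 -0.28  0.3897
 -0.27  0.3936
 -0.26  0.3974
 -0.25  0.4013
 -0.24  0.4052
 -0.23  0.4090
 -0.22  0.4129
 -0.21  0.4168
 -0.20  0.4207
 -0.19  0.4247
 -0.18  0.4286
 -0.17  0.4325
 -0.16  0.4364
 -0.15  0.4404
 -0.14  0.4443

T = 0.25;  σ√T = 0.2200
d₁ = [ln(36/34) + (0.058 − 0.039 + ½·0.44²)·0.25] / (σ√T) = (0.0572 + 0.0290) / 0.2200 = 0.3914 → 0.39
d₂ = 0.3914 − 0.2200 = 0.1714 → 0.17
exp(−qT) = exp(−0.039·0.25) = 0.9903;  exp(−rT) = exp(−0.058·0.25) = 0.9856
N(−d₂) = N(-0.17) = 0.4325;  N(−d₁) = N(-0.39) = 0.3483
P = 34·0.9856·0.4325 − 36·0.9903·0.3483 = 14.4932 − 12.4172 = 2.0761

$2.08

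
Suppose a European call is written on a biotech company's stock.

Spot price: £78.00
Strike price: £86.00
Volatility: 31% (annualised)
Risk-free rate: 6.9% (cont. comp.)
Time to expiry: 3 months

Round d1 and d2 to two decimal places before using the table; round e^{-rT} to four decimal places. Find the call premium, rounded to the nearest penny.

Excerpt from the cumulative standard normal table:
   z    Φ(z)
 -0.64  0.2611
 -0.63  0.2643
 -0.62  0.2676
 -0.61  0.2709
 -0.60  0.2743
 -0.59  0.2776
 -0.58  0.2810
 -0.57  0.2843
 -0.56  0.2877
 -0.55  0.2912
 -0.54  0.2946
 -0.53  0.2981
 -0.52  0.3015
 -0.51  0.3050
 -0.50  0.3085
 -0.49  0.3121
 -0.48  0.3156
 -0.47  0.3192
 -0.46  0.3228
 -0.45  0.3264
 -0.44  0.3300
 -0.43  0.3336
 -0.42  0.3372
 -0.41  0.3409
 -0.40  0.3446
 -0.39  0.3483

£2.55

σ√T = 0.31 × 0.5000 = 0.1550
d₁ = [ln(78/86) + (0.069 + 0.31²/2)·0.25] / 0.1550 = [-0.0976 + 0.0293] / 0.1550 = -0.4411 → -0.44
d₂ = d₁ − σ√T = -0.4411 − 0.1550 = -0.5961 → -0.60
e^(−rT) = e^(−0.069·0.25) = 0.9829
N(d₁) = N(-0.44) = 0.3300;  N(d₂) = N(-0.60) = 0.2743
C = 78·0.3300 − 86·0.9829·0.2743 = 25.7400 − 23.1864 = 2.5536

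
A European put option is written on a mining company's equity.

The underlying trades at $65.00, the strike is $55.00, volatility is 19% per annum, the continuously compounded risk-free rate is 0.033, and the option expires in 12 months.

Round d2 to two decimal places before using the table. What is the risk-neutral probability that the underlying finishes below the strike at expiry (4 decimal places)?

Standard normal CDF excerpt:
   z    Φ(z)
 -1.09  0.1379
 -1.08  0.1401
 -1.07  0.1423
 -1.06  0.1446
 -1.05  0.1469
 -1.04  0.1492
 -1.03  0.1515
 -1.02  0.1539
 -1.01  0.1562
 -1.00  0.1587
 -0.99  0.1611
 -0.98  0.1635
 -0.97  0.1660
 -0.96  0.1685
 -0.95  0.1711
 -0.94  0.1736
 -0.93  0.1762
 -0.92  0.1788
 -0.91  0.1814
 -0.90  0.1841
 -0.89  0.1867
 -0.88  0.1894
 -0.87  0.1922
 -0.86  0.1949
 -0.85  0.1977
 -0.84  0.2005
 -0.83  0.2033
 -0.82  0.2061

T = 1;  σ√T = 0.1900
d₁ = [ln(65/55) + (0.033 + 0.19²/2)·1] / 0.1900 = [0.1671 + 0.0510] / 0.1900 = 1.1479 which rounds to 1.15
d₂ = d₁ − σ√T = 1.1479 − 0.1900 = 0.9579 which rounds to 0.96
Risk-neutral Pr[S_T < K] = N(−d₂) = N(-0.96) = 0.1685

0.1685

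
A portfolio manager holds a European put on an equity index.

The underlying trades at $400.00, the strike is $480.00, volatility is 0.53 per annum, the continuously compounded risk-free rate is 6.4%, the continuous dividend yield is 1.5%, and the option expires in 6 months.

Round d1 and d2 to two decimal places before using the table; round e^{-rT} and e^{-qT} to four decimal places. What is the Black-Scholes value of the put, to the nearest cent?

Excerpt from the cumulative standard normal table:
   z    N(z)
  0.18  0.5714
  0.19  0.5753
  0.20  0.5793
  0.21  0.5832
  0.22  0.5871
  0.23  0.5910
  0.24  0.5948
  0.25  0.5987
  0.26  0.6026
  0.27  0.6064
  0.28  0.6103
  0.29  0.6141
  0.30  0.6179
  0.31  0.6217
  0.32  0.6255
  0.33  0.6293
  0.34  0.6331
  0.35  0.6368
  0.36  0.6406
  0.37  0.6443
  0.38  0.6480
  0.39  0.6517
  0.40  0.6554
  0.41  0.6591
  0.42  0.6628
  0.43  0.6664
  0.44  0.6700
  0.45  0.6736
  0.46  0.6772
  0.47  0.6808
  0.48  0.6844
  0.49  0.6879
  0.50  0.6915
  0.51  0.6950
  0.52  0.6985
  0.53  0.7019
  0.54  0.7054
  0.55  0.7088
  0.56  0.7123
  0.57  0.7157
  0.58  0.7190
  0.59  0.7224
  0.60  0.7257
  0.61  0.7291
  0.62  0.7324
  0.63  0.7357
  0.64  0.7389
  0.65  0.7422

$104.32

T = 0.5;  σ√T = 0.3748
ln(S/K) + (r − q + σ²/2)T = ln(400/480) + (0.064 − 0.015 + 0.53²/2)·0.5 = -0.1823 + 0.0947 = -0.0876
d₁ = -0.0876 / 0.3748 = -0.2337 ≈ -0.23
d₂ = d₁ − σ√T = -0.2337 − 0.3748 = -0.6085 ≈ -0.61
exp(−qT) = exp(−0.015·0.5) = 0.9925;  exp(−rT) = exp(−0.064·0.5) = 0.9685
N(−d₂) = N(0.61) = 0.7291;  N(−d₁) = N(0.23) = 0.5910
P = 480·0.9685·0.7291 − 400·0.9925·0.5910 = 338.9440 − 234.6270 = 104.3170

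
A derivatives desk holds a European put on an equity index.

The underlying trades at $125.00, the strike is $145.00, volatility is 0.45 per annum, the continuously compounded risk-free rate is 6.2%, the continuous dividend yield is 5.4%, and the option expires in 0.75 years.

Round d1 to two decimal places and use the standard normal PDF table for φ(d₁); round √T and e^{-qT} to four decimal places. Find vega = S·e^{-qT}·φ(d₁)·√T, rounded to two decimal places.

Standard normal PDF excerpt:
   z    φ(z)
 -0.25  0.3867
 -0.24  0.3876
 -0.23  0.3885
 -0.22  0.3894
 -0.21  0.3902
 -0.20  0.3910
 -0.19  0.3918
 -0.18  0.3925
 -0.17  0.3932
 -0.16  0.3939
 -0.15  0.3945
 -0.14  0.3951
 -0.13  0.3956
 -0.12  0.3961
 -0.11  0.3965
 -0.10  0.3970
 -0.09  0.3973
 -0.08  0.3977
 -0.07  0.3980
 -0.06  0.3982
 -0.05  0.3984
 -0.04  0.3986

T = 0.75;  σ√T = 0.3897
d₁ = [ln(125/145) + (0.062 − 0.054 + 0.45²/2)·0.75] / 0.3897 = [-0.1484 + 0.0819] / 0.3897 = -0.1706 → -0.17
√T = √0.75 = 0.8660
φ(d₁) = φ(-0.17) = 0.3932
exp(−qT) = exp(−0.054·0.75) = 0.9603
vega = S·exp(−qT)·φ(d₁)·√T = 125·0.9603·0.3932·0.8660 = 40.8741

40.87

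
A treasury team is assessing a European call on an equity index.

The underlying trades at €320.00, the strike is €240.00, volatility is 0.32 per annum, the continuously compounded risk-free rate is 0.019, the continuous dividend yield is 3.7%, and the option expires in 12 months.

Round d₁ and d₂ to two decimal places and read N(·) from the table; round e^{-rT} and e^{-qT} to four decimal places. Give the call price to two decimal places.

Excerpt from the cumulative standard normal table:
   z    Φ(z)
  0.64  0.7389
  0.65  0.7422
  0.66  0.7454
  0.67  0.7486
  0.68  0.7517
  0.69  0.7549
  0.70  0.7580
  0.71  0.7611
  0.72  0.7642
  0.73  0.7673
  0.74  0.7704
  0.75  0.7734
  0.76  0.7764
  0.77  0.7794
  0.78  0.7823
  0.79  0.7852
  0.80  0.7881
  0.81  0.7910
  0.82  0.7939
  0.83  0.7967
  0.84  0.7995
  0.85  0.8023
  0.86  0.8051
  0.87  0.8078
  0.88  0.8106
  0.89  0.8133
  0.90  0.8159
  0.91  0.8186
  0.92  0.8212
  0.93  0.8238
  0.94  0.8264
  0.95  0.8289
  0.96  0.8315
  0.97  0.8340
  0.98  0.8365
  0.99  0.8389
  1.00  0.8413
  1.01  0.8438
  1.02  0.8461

T = 1;  σ√T = 0.3200
d₁ = [ln(320/240) + (0.019 − 0.037 + 0.32²/2)·1] / 0.3200 = [0.2877 + 0.0332] / 0.3200 = 1.0028 → 1.00
d₂ = d₁ − σ√T = 1.0028 − 0.3200 = 0.6828 → 0.68
exp(−qT) = exp(−0.037·1) = 0.9637;  exp(−rT) = exp(−0.019·1) = 0.9812
C = 320·0.9637·N(1.00) − 240·0.9812·N(0.68) = 320·0.9637·0.8413 − 240·0.9812·0.7517 = 259.4435 − 177.0163 = 82.4271

€82.43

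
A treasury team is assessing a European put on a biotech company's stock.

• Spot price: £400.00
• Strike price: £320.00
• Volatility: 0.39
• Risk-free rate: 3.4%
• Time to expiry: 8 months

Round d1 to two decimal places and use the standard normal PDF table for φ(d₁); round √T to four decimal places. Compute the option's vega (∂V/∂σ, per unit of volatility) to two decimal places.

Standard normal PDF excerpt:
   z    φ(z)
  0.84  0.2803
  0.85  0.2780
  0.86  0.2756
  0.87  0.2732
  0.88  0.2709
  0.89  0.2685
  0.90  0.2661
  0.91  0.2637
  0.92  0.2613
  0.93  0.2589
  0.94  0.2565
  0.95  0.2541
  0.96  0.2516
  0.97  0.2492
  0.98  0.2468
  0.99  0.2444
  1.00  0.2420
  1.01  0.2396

σ√T = 0.39 × 0.8165 = 0.3184
ln(S/K) + (r + σ²/2)T = ln(400/320) + (0.034 + 0.39²/2)·0.6667 = 0.2231 + 0.0734 = 0.2965
d₁ = 0.2965 / 0.3184 = 0.9312 → 0.93
√T = √0.6667 = 0.8165
φ(d₁) = φ(0.93) = 0.2589
vega = S·φ(d₁)·√T = 400·0.2589·0.8165 = 84.5567

84.56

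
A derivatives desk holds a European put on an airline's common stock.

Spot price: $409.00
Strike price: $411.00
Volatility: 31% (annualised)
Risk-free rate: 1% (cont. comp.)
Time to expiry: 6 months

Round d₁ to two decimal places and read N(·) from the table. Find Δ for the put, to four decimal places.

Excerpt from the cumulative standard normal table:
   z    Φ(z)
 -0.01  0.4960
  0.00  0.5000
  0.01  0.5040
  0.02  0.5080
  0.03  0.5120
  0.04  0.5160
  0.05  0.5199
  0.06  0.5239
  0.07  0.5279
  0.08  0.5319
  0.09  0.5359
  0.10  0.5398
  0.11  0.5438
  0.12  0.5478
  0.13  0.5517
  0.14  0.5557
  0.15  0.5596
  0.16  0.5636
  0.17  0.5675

σ√T = 0.31·√0.5 = 0.2192
d₁ = [ln(409/411) + (0.01 + ½·0.31²)·0.5] / (σ√T) = (-0.0049 + 0.0290) / 0.2192 = 0.1102 ⇒ 0.11
N(d₁) = N(0.11) = 0.5438
Δ_put = N(d₁) − 1 = 0.5438 − 1 = -0.4562

-0.4562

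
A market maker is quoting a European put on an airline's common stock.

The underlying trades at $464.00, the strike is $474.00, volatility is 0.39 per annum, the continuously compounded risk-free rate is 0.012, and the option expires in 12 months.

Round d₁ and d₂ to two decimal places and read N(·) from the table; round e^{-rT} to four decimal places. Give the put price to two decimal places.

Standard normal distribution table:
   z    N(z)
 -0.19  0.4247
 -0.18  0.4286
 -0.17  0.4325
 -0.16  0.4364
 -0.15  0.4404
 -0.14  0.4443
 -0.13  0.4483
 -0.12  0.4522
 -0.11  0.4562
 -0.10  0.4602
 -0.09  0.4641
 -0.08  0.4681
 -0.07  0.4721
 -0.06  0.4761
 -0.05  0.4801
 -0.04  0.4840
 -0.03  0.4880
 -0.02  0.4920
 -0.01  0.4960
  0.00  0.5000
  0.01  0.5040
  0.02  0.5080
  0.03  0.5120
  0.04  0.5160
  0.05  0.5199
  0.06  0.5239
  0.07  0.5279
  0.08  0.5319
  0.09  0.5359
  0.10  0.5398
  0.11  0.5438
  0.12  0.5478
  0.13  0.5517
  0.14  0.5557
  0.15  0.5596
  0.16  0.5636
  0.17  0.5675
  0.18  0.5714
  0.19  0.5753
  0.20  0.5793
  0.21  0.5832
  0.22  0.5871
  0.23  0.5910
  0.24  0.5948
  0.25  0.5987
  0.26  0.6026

$74.29

T = 1;  σ√T = 0.3900
d₁ = [ln(464/474) + (0.012 + 0.39²/2)·1] / 0.3900 = [-0.0213 + 0.0881] / 0.3900 = 0.1711 ≈ 0.17
d₂ = d₁ − σ√T = 0.1711 − 0.3900 = -0.2189 ≈ -0.22
exp(−rT) = exp(−0.012·1) = 0.9881
N(−d₂) = N(0.22) = 0.5871;  N(−d₁) = N(-0.17) = 0.4325
P = 474·0.9881·0.5871 − 464·0.4325 = 274.9738 − 200.6800 = 74.2938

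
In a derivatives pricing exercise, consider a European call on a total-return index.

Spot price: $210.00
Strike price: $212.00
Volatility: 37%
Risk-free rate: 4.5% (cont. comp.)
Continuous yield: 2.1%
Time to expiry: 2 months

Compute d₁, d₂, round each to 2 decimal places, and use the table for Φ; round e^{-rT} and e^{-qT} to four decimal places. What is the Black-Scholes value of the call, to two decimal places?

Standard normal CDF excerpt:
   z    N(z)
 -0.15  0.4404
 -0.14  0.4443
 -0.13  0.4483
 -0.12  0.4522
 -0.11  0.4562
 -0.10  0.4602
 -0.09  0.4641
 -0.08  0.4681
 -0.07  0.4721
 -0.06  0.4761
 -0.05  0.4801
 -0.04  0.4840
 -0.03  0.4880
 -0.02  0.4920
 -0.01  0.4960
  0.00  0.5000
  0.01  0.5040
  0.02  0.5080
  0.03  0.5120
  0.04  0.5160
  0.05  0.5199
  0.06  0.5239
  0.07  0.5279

σ√T = 0.37·√0.1667 = 0.1511
d₁ = [ln(210/212) + (0.045 − 0.021 + ½·0.37²)·0.1667] / (σ√T) = (-0.0095 + 0.0154) / 0.1511 = 0.0393 ≈ 0.04
d₂ = 0.0393 − 0.1511 = -0.1118 ≈ -0.11
e^(−qT) = e^(−0.021·0.1667) = 0.9965;  e^(−rT) = e^(−0.045·0.1667) = 0.9925
N(d₁) = N(0.04) = 0.5160;  N(d₂) = N(-0.11) = 0.4562
C = 210·0.9965·0.5160 − 212·0.9925·0.4562 = 107.9807 − 95.9890 = 11.9917

$11.99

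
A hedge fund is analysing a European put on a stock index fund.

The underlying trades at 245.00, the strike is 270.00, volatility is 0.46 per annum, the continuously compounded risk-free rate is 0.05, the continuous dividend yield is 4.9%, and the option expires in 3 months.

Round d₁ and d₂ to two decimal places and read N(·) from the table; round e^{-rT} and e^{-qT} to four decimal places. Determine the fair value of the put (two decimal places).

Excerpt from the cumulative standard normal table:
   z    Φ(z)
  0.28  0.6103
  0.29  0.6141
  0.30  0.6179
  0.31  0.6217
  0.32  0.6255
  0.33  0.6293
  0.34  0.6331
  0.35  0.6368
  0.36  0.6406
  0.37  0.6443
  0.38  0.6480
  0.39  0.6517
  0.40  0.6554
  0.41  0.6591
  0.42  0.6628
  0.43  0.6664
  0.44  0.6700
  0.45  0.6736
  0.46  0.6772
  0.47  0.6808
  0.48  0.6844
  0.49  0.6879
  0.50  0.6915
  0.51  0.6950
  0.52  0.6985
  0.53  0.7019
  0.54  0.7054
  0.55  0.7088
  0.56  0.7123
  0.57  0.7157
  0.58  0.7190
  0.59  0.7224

37.64

T = 0.25;  σ√T = 0.2300
d₁ = [ln(245/270) + (0.05 − 0.049 + 0.46²/2)·0.25] / 0.2300 = [-0.0972 + 0.0267] / 0.2300 = -0.3064 which rounds to -0.31
d₂ = d₁ − σ√T = -0.3064 − 0.2300 = -0.5364 which rounds to -0.54
exp(−qT) = exp(−0.049·0.25) = 0.9878;  exp(−rT) = exp(−0.05·0.25) = 0.9876
N(−d₂) = N(0.54) = 0.7054;  N(−d₁) = N(0.31) = 0.6217
P = 270·0.9876·0.7054 − 245·0.9878·0.6217 = 188.0963 − 150.4582 = 37.6381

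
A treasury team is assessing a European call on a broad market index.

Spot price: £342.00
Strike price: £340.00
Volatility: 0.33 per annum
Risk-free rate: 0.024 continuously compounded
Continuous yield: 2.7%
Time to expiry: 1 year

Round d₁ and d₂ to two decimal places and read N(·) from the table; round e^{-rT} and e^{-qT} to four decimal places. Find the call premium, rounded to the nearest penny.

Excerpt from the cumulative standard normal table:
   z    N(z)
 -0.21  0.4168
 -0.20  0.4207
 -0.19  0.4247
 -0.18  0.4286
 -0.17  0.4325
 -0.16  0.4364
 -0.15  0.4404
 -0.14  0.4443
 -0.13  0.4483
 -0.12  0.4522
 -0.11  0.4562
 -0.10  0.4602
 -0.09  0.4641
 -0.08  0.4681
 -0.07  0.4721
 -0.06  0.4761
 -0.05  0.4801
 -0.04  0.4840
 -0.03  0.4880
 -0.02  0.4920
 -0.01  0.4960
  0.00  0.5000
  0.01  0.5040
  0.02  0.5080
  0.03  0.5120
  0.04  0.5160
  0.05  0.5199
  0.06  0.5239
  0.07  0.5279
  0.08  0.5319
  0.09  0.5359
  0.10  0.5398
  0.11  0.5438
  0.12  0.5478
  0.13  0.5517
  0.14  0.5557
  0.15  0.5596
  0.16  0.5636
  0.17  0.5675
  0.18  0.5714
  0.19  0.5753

T = 1;  σ√T = 0.3300
d₁ = [ln(342/340) + (0.024 − 0.027 + 0.33²/2)·1] / 0.3300 = [0.0059 + 0.0515] / 0.3300 = 0.1737 which rounds to 0.17
d₂ = d₁ − σ√T = 0.1737 − 0.3300 = -0.1563 which rounds to -0.16
exp(−qT) = exp(−0.027·1) = 0.9734;  exp(−rT) = exp(−0.024·1) = 0.9763
N(d₁) = N(0.17) = 0.5675;  N(d₂) = N(-0.16) = 0.4364
C = 342·0.9734·0.5675 − 340·0.9763·0.4364 = 188.9223 − 144.8595 = 44.0629

£44.06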